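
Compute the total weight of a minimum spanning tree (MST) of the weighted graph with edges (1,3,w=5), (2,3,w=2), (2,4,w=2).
9 (MST edges: (1,3,w=5), (2,3,w=2), (2,4,w=2); sum of weights 5 + 2 + 2 = 9)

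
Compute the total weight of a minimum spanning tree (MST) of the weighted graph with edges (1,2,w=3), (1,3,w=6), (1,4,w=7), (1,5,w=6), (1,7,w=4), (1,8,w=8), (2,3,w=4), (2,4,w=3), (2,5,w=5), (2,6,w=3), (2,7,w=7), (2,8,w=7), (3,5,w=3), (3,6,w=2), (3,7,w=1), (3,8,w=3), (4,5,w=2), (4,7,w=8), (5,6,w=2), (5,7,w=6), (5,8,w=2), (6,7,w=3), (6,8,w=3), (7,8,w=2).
15 (MST edges: (1,2,w=3), (2,6,w=3), (3,6,w=2), (3,7,w=1), (4,5,w=2), (5,6,w=2), (5,8,w=2); sum of weights 3 + 3 + 2 + 1 + 2 + 2 + 2 = 15)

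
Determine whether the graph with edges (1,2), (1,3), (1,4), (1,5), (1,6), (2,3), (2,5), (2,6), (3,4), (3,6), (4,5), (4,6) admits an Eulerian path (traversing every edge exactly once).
Yes (the graph is connected and exactly 2 vertices have odd degree: {1, 5}; any Eulerian path must start and end at those)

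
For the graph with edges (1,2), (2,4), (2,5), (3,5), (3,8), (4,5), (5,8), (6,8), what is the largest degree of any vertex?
4 (attained at vertex 5)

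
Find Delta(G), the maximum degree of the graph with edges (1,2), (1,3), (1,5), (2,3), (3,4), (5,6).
3 (attained at vertices 1, 3)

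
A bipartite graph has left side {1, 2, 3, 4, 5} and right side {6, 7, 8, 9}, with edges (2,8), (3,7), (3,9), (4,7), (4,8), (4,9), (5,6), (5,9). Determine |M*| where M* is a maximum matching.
4 (matching: (2,8), (3,9), (4,7), (5,6); upper bound min(|L|,|R|) = min(5,4) = 4)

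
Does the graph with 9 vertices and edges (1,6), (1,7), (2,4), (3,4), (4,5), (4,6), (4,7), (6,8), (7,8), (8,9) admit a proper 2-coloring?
Yes. Partition: {1, 4, 8}, {2, 3, 5, 6, 7, 9}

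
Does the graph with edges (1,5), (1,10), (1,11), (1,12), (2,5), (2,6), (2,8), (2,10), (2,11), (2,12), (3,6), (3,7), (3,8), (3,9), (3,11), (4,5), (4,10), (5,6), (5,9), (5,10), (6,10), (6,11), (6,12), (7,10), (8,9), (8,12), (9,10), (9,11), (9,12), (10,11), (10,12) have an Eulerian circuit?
No (2 vertices have odd degree: {3, 10}; Eulerian circuit requires 0)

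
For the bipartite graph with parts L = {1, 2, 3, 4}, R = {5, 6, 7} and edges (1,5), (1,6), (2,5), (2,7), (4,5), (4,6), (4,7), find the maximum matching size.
3 (matching: (1,6), (2,7), (4,5); upper bound min(|L|,|R|) = min(4,3) = 3)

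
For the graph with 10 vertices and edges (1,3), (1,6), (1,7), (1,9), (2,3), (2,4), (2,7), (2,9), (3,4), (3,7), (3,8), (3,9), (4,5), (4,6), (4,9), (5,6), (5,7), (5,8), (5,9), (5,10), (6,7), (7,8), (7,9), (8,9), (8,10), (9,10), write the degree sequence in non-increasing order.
[8, 7, 6, 6, 5, 5, 4, 4, 4, 3] (degrees: deg(1)=4, deg(2)=4, deg(3)=6, deg(4)=5, deg(5)=6, deg(6)=4, deg(7)=7, deg(8)=5, deg(9)=8, deg(10)=3)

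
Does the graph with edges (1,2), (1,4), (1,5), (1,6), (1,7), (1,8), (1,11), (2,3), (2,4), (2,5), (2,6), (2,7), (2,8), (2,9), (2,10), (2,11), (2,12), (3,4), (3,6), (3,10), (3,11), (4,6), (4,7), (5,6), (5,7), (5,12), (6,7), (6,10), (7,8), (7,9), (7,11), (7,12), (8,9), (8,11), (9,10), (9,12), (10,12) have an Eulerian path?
No (12 vertices have odd degree: {1, 2, 3, 4, 5, 6, 7, 8, 9, 10, 11, 12}; Eulerian path requires 0 or 2)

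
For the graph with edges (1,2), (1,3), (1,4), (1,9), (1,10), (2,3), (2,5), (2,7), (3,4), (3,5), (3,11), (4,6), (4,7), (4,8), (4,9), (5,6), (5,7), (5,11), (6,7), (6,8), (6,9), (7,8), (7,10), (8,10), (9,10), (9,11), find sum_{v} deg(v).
52 (handshake: sum of degrees = 2|E| = 2 x 26 = 52)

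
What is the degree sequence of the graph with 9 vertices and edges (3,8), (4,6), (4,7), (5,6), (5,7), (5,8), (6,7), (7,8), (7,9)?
[5, 3, 3, 3, 2, 1, 1, 0, 0] (degrees: deg(1)=0, deg(2)=0, deg(3)=1, deg(4)=2, deg(5)=3, deg(6)=3, deg(7)=5, deg(8)=3, deg(9)=1)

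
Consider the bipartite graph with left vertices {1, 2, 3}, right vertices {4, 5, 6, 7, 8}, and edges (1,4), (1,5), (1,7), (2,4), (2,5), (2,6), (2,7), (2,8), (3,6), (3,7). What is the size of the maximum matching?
3 (matching: (1,7), (2,8), (3,6); upper bound min(|L|,|R|) = min(3,5) = 3)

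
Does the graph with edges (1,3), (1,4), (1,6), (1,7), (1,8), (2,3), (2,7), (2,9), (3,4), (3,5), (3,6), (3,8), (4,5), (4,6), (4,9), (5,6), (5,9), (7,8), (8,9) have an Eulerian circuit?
No (4 vertices have odd degree: {1, 2, 4, 7}; Eulerian circuit requires 0)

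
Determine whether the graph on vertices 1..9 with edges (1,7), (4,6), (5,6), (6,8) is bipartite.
Yes. Partition: {1, 2, 3, 4, 5, 8, 9}, {6, 7}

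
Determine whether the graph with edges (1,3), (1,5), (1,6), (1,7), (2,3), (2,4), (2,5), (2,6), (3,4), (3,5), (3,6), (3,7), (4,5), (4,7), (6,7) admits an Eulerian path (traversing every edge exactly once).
Yes — and in fact it has an Eulerian circuit (the graph is connected and all 7 vertices have even degree)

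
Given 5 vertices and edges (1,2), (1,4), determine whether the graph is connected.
No, it has 3 components: {1, 2, 4}, {3}, {5}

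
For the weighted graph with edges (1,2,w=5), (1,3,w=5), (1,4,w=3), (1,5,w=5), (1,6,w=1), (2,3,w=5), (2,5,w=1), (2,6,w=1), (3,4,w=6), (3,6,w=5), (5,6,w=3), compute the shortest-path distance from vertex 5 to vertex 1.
3 (path: 5 -> 2 -> 6 -> 1; weights 1 + 1 + 1 = 3)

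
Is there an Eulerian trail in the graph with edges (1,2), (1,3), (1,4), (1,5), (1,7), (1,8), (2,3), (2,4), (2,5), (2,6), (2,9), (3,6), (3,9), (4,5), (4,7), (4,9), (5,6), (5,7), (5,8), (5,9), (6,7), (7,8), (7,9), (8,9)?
Yes (the graph is connected and exactly 2 vertices have odd degree: {4, 5}; any Eulerian path must start and end at those)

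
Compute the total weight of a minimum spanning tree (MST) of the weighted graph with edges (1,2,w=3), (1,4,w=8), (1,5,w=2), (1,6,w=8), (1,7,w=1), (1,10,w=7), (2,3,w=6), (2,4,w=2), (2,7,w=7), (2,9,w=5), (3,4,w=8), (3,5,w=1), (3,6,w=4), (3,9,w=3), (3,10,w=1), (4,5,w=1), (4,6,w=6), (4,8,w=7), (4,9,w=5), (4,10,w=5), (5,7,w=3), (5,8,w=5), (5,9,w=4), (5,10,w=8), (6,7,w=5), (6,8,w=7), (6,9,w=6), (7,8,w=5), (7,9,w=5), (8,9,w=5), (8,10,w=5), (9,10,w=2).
19 (MST edges: (1,5,w=2), (1,7,w=1), (2,4,w=2), (3,5,w=1), (3,6,w=4), (3,10,w=1), (4,5,w=1), (5,8,w=5), (9,10,w=2); sum of weights 2 + 1 + 2 + 1 + 4 + 1 + 1 + 5 + 2 = 19)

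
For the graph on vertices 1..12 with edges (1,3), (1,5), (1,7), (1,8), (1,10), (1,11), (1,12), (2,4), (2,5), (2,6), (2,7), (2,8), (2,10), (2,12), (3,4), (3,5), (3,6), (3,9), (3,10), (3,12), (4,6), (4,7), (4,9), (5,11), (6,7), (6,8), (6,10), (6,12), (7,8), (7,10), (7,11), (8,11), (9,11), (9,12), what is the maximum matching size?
6 (matching: (1,8), (2,12), (3,6), (4,9), (5,11), (7,10); upper bound floor(n/2) = floor(12/2) = 6)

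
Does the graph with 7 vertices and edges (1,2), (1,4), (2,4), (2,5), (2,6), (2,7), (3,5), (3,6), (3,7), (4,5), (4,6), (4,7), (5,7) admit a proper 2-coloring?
No (odd cycle of length 3: 4 -> 1 -> 2 -> 4)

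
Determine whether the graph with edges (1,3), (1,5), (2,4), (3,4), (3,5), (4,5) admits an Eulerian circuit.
No (4 vertices have odd degree: {2, 3, 4, 5}; Eulerian circuit requires 0)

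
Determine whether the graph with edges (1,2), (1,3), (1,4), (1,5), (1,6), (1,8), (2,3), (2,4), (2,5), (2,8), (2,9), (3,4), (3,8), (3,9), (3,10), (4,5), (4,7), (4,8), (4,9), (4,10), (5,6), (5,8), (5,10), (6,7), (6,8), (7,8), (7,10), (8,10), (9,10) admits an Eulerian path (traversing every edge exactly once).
Yes — and in fact it has an Eulerian circuit (the graph is connected and all 10 vertices have even degree)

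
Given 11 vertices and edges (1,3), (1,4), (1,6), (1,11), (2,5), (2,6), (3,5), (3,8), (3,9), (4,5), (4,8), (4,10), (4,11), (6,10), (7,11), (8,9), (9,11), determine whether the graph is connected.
Yes (BFS from 1 visits [1, 3, 4, 6, 11, 5, 8, 9, 10, 2, 7] — all 11 vertices reached)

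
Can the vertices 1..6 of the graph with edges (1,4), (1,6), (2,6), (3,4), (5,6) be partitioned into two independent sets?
Yes. Partition: {1, 2, 3, 5}, {4, 6}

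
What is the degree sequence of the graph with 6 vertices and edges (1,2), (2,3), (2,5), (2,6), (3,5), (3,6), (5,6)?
[4, 3, 3, 3, 1, 0] (degrees: deg(1)=1, deg(2)=4, deg(3)=3, deg(4)=0, deg(5)=3, deg(6)=3)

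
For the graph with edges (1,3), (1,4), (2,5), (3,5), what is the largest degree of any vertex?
2 (attained at vertices 1, 3, 5)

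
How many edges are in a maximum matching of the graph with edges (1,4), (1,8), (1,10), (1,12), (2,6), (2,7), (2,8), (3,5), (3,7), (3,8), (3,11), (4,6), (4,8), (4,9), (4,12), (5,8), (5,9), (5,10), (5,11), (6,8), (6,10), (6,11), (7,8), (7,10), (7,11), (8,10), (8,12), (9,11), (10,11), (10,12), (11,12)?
6 (matching: (1,8), (2,7), (3,5), (4,9), (6,11), (10,12); upper bound floor(n/2) = floor(12/2) = 6)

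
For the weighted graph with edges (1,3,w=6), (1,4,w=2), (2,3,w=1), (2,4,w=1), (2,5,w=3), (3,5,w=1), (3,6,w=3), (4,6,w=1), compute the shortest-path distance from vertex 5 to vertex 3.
1 (path: 5 -> 3; weights 1 = 1)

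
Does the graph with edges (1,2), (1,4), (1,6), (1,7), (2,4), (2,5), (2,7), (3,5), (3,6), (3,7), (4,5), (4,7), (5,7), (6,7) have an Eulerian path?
Yes (the graph is connected and exactly 2 vertices have odd degree: {3, 6}; any Eulerian path must start and end at those)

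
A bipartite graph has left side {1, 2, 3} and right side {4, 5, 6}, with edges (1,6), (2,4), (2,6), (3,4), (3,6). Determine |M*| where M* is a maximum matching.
2 (matching: (1,6), (2,4); upper bound min(|L|,|R|) = min(3,3) = 3)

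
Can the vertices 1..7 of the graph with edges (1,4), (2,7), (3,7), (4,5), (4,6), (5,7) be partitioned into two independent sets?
Yes. Partition: {1, 2, 3, 5, 6}, {4, 7}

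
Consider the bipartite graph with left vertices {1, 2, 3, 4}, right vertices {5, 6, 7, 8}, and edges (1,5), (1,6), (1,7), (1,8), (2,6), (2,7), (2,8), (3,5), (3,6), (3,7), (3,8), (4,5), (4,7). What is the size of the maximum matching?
4 (matching: (1,8), (2,7), (3,6), (4,5); upper bound min(|L|,|R|) = min(4,4) = 4)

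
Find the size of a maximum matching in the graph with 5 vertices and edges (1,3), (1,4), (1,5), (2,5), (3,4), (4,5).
2 (matching: (1,5), (3,4); upper bound floor(n/2) = floor(5/2) = 2)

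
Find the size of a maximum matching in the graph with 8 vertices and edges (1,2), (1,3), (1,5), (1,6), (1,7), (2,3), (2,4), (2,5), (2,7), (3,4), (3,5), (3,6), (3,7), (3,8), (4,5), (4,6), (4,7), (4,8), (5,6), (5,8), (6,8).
4 (matching: (1,6), (2,5), (3,8), (4,7); upper bound floor(n/2) = floor(8/2) = 4)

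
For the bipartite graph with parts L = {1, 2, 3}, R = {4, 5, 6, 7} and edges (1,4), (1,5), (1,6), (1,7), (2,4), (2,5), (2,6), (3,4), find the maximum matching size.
3 (matching: (1,7), (2,6), (3,4); upper bound min(|L|,|R|) = min(3,4) = 3)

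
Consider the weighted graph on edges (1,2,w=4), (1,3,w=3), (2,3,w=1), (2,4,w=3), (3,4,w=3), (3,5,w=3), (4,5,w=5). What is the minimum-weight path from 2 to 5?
4 (path: 2 -> 3 -> 5; weights 1 + 3 = 4)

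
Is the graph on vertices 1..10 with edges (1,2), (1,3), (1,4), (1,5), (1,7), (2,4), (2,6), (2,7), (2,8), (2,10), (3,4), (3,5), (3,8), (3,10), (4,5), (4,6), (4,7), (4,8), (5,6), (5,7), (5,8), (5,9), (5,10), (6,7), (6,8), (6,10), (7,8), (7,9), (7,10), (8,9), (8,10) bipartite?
No (odd cycle of length 3: 2 -> 1 -> 4 -> 2)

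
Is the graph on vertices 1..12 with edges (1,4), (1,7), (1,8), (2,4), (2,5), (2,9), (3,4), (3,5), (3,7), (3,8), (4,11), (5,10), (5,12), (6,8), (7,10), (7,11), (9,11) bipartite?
Yes. Partition: {1, 2, 3, 6, 10, 11, 12}, {4, 5, 7, 8, 9}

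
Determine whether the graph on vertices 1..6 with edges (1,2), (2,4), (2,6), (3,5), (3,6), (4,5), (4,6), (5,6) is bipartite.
No (odd cycle of length 3: 6 -> 2 -> 4 -> 6)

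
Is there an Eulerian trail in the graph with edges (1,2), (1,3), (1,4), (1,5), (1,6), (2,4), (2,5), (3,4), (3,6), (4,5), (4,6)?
No (6 vertices have odd degree: {1, 2, 3, 4, 5, 6}; Eulerian path requires 0 or 2)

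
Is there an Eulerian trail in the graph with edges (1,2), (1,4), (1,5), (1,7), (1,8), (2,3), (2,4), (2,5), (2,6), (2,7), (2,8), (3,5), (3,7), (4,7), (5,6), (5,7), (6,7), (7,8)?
No (8 vertices have odd degree: {1, 2, 3, 4, 5, 6, 7, 8}; Eulerian path requires 0 or 2)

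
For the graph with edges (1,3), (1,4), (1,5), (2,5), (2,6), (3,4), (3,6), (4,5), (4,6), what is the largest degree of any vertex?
4 (attained at vertex 4)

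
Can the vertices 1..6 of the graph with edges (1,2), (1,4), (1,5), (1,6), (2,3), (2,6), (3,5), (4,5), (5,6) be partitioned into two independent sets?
No (odd cycle of length 3: 4 -> 1 -> 5 -> 4)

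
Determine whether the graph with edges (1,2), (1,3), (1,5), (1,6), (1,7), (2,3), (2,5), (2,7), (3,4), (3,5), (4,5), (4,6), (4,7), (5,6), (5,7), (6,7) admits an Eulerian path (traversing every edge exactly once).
Yes (the graph is connected and exactly 2 vertices have odd degree: {1, 7}; any Eulerian path must start and end at those)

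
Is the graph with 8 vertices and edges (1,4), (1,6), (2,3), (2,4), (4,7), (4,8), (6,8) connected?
No, it has 2 components: {1, 2, 3, 4, 6, 7, 8}, {5}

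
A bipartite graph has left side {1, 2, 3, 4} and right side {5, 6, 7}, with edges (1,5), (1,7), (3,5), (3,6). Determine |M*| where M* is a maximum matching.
2 (matching: (1,7), (3,6); upper bound min(|L|,|R|) = min(4,3) = 3)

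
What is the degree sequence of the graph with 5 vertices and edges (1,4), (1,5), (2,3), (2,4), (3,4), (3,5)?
[3, 3, 2, 2, 2] (degrees: deg(1)=2, deg(2)=2, deg(3)=3, deg(4)=3, deg(5)=2)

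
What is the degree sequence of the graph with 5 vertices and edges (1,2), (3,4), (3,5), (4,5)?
[2, 2, 2, 1, 1] (degrees: deg(1)=1, deg(2)=1, deg(3)=2, deg(4)=2, deg(5)=2)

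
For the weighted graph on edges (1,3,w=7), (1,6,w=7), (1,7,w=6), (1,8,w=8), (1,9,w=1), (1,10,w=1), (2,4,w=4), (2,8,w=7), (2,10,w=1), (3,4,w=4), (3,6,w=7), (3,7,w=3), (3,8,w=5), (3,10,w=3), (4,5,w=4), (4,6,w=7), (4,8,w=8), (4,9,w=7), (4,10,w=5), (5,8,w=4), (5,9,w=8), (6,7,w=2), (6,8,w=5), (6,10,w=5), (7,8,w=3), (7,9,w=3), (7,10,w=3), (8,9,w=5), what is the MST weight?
22 (MST edges: (1,9,w=1), (1,10,w=1), (2,4,w=4), (2,10,w=1), (3,7,w=3), (3,10,w=3), (4,5,w=4), (6,7,w=2), (7,8,w=3); sum of weights 1 + 1 + 4 + 1 + 3 + 3 + 4 + 2 + 3 = 22)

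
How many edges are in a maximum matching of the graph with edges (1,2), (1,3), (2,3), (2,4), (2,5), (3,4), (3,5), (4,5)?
2 (matching: (2,4), (3,5); upper bound floor(n/2) = floor(5/2) = 2)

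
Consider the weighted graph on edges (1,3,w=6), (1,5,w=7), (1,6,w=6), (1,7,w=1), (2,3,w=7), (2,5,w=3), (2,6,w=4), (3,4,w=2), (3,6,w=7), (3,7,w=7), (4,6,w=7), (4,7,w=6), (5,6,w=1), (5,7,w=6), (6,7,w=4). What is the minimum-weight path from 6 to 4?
7 (path: 6 -> 4; weights 7 = 7)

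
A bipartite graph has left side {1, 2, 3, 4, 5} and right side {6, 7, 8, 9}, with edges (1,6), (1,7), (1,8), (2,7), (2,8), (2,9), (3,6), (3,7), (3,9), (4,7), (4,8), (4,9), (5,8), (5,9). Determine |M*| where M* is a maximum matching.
4 (matching: (1,8), (2,9), (3,6), (4,7); upper bound min(|L|,|R|) = min(5,4) = 4)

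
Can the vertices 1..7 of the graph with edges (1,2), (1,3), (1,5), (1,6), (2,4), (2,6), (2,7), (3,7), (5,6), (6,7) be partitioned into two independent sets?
No (odd cycle of length 3: 6 -> 1 -> 2 -> 6)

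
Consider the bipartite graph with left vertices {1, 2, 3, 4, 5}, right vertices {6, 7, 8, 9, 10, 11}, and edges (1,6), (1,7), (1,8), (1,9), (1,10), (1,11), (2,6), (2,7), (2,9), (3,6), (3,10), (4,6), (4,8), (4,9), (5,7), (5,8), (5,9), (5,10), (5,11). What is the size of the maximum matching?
5 (matching: (1,11), (2,9), (3,10), (4,8), (5,7); upper bound min(|L|,|R|) = min(5,6) = 5)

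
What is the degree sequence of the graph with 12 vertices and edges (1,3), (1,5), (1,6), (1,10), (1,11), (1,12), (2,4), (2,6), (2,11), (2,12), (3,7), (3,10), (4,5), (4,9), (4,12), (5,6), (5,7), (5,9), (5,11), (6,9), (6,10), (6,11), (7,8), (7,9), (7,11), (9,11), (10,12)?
[6, 6, 6, 6, 5, 5, 4, 4, 4, 4, 3, 1] (degrees: deg(1)=6, deg(2)=4, deg(3)=3, deg(4)=4, deg(5)=6, deg(6)=6, deg(7)=5, deg(8)=1, deg(9)=5, deg(10)=4, deg(11)=6, deg(12)=4)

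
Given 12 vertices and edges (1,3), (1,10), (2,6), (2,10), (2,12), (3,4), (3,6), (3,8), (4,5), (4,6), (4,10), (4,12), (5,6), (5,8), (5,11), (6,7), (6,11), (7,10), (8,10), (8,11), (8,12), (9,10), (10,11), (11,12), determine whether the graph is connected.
Yes (BFS from 1 visits [1, 3, 10, 4, 6, 8, 2, 7, 9, 11, 5, 12] — all 12 vertices reached)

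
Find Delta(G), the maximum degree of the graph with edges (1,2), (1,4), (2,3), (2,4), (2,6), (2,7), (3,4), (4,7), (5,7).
5 (attained at vertex 2)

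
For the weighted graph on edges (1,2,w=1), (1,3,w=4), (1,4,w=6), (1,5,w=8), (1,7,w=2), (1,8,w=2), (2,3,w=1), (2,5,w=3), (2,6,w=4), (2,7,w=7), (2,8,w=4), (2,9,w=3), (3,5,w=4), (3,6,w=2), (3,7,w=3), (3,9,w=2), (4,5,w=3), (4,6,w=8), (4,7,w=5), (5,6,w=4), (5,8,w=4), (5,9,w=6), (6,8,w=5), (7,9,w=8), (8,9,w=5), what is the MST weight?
16 (MST edges: (1,2,w=1), (1,7,w=2), (1,8,w=2), (2,3,w=1), (2,5,w=3), (3,6,w=2), (3,9,w=2), (4,5,w=3); sum of weights 1 + 2 + 2 + 1 + 3 + 2 + 2 + 3 = 16)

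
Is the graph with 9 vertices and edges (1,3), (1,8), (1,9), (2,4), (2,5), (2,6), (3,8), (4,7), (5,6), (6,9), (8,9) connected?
Yes (BFS from 1 visits [1, 3, 8, 9, 6, 2, 5, 4, 7] — all 9 vertices reached)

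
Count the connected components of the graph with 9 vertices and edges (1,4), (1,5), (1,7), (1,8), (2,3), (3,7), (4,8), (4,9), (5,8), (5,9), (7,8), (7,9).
2 (components: {1, 2, 3, 4, 5, 7, 8, 9}, {6})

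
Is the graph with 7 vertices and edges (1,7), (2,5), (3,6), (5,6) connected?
No, it has 3 components: {1, 7}, {2, 3, 5, 6}, {4}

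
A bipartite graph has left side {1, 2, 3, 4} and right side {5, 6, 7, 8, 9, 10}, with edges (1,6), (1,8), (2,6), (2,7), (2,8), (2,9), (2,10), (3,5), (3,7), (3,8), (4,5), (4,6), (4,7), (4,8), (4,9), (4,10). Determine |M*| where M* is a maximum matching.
4 (matching: (1,8), (2,10), (3,7), (4,9); upper bound min(|L|,|R|) = min(4,6) = 4)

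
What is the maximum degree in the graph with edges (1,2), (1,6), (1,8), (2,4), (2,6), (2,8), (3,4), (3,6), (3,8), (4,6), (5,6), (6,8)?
6 (attained at vertex 6)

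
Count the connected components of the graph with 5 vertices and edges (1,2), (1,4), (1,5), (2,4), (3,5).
1 (components: {1, 2, 3, 4, 5})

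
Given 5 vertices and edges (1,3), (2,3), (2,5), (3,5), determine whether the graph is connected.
No, it has 2 components: {1, 2, 3, 5}, {4}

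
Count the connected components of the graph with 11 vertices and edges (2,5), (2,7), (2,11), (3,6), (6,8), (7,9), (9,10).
4 (components: {1}, {2, 5, 7, 9, 10, 11}, {3, 6, 8}, {4})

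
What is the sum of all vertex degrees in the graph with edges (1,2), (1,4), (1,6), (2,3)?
8 (handshake: sum of degrees = 2|E| = 2 x 4 = 8)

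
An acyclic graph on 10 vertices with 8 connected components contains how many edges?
2 (Each of the 8 component trees on V_i vertices has V_i - 1 edges; summing gives V - C = 10 - 8 = 2)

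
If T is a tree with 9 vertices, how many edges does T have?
8 (A tree on V vertices has V - 1 edges, so 9 - 1 = 8)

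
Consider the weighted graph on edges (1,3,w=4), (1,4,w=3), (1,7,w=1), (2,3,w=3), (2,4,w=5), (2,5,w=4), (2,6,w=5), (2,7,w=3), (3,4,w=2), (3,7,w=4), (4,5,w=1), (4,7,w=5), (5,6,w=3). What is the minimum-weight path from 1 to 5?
4 (path: 1 -> 4 -> 5; weights 3 + 1 = 4)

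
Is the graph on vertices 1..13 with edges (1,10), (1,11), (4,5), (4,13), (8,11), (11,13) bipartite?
Yes. Partition: {1, 2, 3, 5, 6, 7, 8, 9, 12, 13}, {4, 10, 11}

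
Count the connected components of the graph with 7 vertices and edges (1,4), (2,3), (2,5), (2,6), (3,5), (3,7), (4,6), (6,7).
1 (components: {1, 2, 3, 4, 5, 6, 7})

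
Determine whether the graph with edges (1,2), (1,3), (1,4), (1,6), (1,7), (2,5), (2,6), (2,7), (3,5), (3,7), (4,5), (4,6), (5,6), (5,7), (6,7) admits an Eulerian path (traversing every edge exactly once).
No (6 vertices have odd degree: {1, 3, 4, 5, 6, 7}; Eulerian path requires 0 or 2)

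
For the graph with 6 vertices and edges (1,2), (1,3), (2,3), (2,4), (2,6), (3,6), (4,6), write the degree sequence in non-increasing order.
[4, 3, 3, 2, 2, 0] (degrees: deg(1)=2, deg(2)=4, deg(3)=3, deg(4)=2, deg(5)=0, deg(6)=3)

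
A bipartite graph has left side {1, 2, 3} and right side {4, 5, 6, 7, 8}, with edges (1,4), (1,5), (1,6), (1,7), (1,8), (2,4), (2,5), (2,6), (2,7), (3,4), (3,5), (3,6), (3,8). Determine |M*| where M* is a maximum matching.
3 (matching: (1,8), (2,7), (3,6); upper bound min(|L|,|R|) = min(3,5) = 3)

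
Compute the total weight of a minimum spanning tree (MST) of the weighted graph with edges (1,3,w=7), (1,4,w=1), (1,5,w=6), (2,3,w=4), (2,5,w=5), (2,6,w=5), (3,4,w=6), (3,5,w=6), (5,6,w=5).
21 (MST edges: (1,4,w=1), (1,5,w=6), (2,3,w=4), (2,5,w=5), (2,6,w=5); sum of weights 1 + 6 + 4 + 5 + 5 = 21)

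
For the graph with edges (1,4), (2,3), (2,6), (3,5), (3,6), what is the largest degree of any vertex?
3 (attained at vertex 3)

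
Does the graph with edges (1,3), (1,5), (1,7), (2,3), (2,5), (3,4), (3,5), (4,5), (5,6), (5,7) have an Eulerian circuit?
No (2 vertices have odd degree: {1, 6}; Eulerian circuit requires 0)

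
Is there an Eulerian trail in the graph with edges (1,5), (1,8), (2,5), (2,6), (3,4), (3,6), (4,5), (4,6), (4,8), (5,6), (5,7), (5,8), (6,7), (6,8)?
Yes — and in fact it has an Eulerian circuit (the graph is connected and all 8 vertices have even degree)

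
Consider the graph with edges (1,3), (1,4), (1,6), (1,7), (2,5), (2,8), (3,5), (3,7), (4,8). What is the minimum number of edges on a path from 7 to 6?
2 (path: 7 -> 1 -> 6, 2 edges)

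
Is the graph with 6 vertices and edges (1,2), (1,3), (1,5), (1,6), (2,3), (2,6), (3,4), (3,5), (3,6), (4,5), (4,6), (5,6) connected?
Yes (BFS from 1 visits [1, 2, 3, 5, 6, 4] — all 6 vertices reached)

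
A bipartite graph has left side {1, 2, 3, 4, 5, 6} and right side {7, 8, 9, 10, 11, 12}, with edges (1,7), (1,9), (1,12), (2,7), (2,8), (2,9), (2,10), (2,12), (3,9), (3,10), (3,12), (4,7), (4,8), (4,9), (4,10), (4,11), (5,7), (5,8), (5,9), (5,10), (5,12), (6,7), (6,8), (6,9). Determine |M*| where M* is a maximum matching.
6 (matching: (1,12), (2,10), (3,9), (4,11), (5,8), (6,7); upper bound min(|L|,|R|) = min(6,6) = 6)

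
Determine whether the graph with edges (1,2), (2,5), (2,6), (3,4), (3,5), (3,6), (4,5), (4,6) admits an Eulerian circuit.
No (6 vertices have odd degree: {1, 2, 3, 4, 5, 6}; Eulerian circuit requires 0)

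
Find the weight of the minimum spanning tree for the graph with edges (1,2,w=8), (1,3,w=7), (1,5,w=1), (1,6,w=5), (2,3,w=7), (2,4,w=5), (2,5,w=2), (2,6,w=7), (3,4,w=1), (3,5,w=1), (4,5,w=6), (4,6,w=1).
6 (MST edges: (1,5,w=1), (2,5,w=2), (3,4,w=1), (3,5,w=1), (4,6,w=1); sum of weights 1 + 2 + 1 + 1 + 1 = 6)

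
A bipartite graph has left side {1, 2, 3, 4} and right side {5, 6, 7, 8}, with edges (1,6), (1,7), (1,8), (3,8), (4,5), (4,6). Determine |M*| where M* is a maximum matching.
3 (matching: (1,7), (3,8), (4,6); upper bound min(|L|,|R|) = min(4,4) = 4)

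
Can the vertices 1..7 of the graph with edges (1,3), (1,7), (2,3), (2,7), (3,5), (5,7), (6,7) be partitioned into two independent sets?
Yes. Partition: {1, 2, 4, 5, 6}, {3, 7}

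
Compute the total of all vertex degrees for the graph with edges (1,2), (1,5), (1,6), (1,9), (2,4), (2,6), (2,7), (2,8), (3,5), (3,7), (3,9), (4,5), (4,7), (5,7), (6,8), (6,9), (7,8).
34 (handshake: sum of degrees = 2|E| = 2 x 17 = 34)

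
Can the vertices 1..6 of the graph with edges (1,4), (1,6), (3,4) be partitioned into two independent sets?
Yes. Partition: {1, 2, 3, 5}, {4, 6}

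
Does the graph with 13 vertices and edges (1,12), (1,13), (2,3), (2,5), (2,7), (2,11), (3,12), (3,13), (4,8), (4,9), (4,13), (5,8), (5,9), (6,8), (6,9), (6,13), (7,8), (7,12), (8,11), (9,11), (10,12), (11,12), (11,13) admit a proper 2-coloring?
Yes. Partition: {1, 3, 4, 5, 6, 7, 10, 11}, {2, 8, 9, 12, 13}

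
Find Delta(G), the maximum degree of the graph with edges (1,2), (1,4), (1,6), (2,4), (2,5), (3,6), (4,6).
3 (attained at vertices 1, 2, 4, 6)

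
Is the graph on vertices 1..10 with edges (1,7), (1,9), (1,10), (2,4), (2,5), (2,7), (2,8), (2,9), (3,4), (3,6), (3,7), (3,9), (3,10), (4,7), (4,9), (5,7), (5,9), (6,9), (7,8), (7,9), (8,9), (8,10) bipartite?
No (odd cycle of length 3: 9 -> 1 -> 7 -> 9)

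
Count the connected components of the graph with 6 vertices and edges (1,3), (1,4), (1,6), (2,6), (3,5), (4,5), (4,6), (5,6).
1 (components: {1, 2, 3, 4, 5, 6})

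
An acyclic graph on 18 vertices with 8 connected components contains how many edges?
10 (Each of the 8 component trees on V_i vertices has V_i - 1 edges; summing gives V - C = 18 - 8 = 10)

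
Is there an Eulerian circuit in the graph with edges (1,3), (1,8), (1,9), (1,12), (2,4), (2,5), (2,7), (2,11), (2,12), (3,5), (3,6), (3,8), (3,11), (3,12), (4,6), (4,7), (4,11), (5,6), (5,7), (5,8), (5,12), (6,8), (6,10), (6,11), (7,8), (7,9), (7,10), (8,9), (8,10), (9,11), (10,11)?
No (2 vertices have odd degree: {2, 8}; Eulerian circuit requires 0)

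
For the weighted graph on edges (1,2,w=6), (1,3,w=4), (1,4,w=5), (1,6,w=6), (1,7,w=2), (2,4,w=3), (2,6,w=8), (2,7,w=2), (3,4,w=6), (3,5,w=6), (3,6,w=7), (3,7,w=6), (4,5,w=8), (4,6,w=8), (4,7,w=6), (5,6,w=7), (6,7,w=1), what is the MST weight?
18 (MST edges: (1,3,w=4), (1,7,w=2), (2,4,w=3), (2,7,w=2), (3,5,w=6), (6,7,w=1); sum of weights 4 + 2 + 3 + 2 + 6 + 1 = 18)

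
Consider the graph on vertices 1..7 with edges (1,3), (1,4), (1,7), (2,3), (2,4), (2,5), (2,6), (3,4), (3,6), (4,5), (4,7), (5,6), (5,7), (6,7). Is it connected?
Yes (BFS from 1 visits [1, 3, 4, 7, 2, 6, 5] — all 7 vertices reached)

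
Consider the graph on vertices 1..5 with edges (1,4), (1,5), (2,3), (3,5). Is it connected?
Yes (BFS from 1 visits [1, 4, 5, 3, 2] — all 5 vertices reached)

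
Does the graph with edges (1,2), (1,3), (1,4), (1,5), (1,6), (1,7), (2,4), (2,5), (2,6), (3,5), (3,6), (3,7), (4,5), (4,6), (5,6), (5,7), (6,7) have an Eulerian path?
Yes — and in fact it has an Eulerian circuit (the graph is connected and all 7 vertices have even degree)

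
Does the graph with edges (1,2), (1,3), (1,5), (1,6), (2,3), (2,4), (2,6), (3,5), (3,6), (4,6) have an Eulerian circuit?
Yes (the graph is connected and all 6 vertices have even degree)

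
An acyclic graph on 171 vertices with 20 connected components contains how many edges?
151 (Each of the 20 component trees on V_i vertices has V_i - 1 edges; summing gives V - C = 171 - 20 = 151)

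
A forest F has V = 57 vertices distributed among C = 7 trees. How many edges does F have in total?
50 (Each of the 7 component trees on V_i vertices has V_i - 1 edges; summing gives V - C = 57 - 7 = 50)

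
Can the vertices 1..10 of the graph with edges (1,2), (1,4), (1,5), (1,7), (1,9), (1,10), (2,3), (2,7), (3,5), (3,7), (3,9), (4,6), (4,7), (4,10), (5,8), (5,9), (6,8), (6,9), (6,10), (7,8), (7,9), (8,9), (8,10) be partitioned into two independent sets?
No (odd cycle of length 3: 9 -> 1 -> 7 -> 9)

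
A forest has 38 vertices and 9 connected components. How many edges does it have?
29 (Each of the 9 component trees on V_i vertices has V_i - 1 edges; summing gives V - C = 38 - 9 = 29)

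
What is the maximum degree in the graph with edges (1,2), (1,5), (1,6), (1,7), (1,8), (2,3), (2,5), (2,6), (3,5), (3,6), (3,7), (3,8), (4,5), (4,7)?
5 (attained at vertices 1, 3)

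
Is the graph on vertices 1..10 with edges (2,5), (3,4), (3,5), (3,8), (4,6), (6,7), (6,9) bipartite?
Yes. Partition: {1, 2, 3, 6, 10}, {4, 5, 7, 8, 9}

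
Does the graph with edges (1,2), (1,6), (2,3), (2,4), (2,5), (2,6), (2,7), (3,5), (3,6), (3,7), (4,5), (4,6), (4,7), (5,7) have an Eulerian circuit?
Yes (the graph is connected and all 7 vertices have even degree)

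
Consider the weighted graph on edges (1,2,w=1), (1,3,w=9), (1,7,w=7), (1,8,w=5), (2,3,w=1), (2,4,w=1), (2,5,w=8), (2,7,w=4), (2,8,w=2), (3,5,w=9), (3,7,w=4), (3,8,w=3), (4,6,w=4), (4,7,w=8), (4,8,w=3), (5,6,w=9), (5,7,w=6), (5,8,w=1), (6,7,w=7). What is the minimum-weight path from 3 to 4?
2 (path: 3 -> 2 -> 4; weights 1 + 1 = 2)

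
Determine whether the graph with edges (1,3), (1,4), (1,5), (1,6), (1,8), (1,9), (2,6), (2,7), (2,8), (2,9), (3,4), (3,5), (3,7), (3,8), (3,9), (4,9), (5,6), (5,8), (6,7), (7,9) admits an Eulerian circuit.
No (2 vertices have odd degree: {4, 9}; Eulerian circuit requires 0)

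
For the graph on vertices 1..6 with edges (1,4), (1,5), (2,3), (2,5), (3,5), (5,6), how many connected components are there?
1 (components: {1, 2, 3, 4, 5, 6})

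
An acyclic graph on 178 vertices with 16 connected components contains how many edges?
162 (Each of the 16 component trees on V_i vertices has V_i - 1 edges; summing gives V - C = 178 - 16 = 162)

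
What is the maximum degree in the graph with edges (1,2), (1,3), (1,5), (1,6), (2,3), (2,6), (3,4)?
4 (attained at vertex 1)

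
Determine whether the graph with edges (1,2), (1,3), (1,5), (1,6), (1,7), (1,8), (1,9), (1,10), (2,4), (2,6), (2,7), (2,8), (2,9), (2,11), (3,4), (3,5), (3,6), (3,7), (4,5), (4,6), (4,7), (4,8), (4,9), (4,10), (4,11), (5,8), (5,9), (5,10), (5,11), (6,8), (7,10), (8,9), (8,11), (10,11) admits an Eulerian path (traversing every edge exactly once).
No (10 vertices have odd degree: {2, 3, 4, 5, 6, 7, 8, 9, 10, 11}; Eulerian path requires 0 or 2)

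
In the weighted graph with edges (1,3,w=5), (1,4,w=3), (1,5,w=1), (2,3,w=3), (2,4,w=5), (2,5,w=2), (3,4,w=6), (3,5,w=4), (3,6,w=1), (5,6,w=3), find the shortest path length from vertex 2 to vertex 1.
3 (path: 2 -> 5 -> 1; weights 2 + 1 = 3)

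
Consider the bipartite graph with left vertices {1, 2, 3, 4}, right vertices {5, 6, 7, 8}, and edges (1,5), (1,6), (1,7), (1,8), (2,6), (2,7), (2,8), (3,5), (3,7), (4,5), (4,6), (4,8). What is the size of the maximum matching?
4 (matching: (1,8), (2,7), (3,5), (4,6); upper bound min(|L|,|R|) = min(4,4) = 4)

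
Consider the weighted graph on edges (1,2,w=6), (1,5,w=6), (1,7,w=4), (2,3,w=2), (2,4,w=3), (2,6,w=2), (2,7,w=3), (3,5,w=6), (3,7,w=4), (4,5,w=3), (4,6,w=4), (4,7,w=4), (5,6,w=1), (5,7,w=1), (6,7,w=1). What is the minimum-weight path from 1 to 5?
5 (path: 1 -> 7 -> 5; weights 4 + 1 = 5)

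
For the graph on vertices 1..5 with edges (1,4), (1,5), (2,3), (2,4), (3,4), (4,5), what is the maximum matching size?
2 (matching: (2,3), (4,5); upper bound floor(n/2) = floor(5/2) = 2)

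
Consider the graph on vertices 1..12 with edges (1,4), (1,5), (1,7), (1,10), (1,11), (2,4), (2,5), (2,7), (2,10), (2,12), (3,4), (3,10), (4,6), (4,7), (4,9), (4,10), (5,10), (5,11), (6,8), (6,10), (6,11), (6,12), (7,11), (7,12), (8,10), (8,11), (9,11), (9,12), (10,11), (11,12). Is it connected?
Yes (BFS from 1 visits [1, 4, 5, 7, 10, 11, 2, 3, 6, 9, 12, 8] — all 12 vertices reached)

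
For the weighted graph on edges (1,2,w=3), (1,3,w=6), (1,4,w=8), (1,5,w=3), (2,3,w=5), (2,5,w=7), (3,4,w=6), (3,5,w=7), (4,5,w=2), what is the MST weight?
13 (MST edges: (1,2,w=3), (1,5,w=3), (2,3,w=5), (4,5,w=2); sum of weights 3 + 3 + 5 + 2 = 13)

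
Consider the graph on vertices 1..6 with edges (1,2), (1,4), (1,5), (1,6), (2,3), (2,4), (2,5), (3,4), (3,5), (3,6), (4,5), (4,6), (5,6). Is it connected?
Yes (BFS from 1 visits [1, 2, 4, 5, 6, 3] — all 6 vertices reached)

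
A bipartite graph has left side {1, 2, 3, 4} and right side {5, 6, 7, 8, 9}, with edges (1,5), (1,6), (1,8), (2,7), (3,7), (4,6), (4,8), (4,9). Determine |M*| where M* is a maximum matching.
3 (matching: (1,8), (2,7), (4,9); upper bound min(|L|,|R|) = min(4,5) = 4)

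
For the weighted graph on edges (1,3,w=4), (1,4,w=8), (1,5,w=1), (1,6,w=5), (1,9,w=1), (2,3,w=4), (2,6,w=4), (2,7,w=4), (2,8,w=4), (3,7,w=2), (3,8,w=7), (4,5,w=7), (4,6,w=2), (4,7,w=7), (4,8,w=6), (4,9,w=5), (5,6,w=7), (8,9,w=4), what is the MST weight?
22 (MST edges: (1,3,w=4), (1,5,w=1), (1,9,w=1), (2,3,w=4), (2,6,w=4), (2,8,w=4), (3,7,w=2), (4,6,w=2); sum of weights 4 + 1 + 1 + 4 + 4 + 4 + 2 + 2 = 22)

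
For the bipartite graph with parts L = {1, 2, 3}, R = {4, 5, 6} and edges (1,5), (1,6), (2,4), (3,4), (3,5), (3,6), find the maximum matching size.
3 (matching: (1,6), (2,4), (3,5); upper bound min(|L|,|R|) = min(3,3) = 3)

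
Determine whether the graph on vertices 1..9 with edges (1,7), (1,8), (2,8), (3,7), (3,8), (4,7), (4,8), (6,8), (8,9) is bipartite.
Yes. Partition: {1, 2, 3, 4, 5, 6, 9}, {7, 8}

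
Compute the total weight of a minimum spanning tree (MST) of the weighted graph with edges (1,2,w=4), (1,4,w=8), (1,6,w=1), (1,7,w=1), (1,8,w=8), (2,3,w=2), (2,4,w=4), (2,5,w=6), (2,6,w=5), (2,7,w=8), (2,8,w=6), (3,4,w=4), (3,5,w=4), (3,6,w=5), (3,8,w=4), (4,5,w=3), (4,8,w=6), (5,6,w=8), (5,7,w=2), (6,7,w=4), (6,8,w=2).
15 (MST edges: (1,2,w=4), (1,6,w=1), (1,7,w=1), (2,3,w=2), (4,5,w=3), (5,7,w=2), (6,8,w=2); sum of weights 4 + 1 + 1 + 2 + 3 + 2 + 2 = 15)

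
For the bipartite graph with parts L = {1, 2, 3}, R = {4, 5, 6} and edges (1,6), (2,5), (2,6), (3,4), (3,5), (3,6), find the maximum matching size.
3 (matching: (1,6), (2,5), (3,4); upper bound min(|L|,|R|) = min(3,3) = 3)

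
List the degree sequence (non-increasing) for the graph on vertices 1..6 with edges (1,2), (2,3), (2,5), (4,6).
[3, 1, 1, 1, 1, 1] (degrees: deg(1)=1, deg(2)=3, deg(3)=1, deg(4)=1, deg(5)=1, deg(6)=1)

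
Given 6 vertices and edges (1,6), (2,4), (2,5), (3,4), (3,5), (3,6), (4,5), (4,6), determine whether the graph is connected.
Yes (BFS from 1 visits [1, 6, 3, 4, 5, 2] — all 6 vertices reached)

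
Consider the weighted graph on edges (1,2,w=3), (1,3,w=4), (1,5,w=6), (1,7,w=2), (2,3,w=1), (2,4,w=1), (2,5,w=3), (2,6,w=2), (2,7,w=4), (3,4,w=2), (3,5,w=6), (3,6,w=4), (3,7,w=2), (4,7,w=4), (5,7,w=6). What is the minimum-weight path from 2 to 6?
2 (path: 2 -> 6; weights 2 = 2)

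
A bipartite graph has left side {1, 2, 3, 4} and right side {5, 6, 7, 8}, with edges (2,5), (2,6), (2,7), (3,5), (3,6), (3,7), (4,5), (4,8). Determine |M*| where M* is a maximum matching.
3 (matching: (2,7), (3,6), (4,8); upper bound min(|L|,|R|) = min(4,4) = 4)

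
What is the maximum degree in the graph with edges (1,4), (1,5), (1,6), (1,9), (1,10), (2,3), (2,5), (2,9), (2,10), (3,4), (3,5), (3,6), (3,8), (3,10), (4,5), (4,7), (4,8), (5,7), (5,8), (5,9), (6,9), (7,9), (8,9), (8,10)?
7 (attained at vertex 5)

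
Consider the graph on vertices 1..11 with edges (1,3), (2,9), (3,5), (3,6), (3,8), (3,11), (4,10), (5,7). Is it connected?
No, it has 3 components: {1, 3, 5, 6, 7, 8, 11}, {2, 9}, {4, 10}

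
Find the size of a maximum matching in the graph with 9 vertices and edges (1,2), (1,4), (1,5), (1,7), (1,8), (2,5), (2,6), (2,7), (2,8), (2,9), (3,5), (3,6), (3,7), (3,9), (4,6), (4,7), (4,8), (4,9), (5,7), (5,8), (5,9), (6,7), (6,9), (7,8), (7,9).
4 (matching: (1,7), (2,8), (3,9), (4,6); upper bound floor(n/2) = floor(9/2) = 4)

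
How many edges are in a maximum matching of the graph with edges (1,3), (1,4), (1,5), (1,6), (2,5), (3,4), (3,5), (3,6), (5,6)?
3 (matching: (1,4), (2,5), (3,6); upper bound floor(n/2) = floor(6/2) = 3)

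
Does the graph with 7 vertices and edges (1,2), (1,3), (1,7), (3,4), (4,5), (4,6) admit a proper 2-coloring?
Yes. Partition: {1, 4}, {2, 3, 5, 6, 7}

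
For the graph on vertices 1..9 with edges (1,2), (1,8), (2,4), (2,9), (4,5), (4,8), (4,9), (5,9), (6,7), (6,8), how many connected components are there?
2 (components: {1, 2, 4, 5, 6, 7, 8, 9}, {3})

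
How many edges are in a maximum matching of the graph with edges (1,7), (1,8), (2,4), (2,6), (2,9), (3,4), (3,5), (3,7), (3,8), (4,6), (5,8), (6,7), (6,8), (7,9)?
4 (matching: (1,7), (2,9), (4,6), (5,8); upper bound floor(n/2) = floor(9/2) = 4)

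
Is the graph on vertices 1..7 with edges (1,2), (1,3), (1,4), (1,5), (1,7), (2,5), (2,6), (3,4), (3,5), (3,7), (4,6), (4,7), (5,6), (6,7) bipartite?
No (odd cycle of length 3: 7 -> 1 -> 3 -> 7)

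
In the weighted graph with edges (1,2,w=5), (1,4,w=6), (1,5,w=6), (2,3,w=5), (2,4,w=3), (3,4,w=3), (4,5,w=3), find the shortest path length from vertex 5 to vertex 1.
6 (path: 5 -> 1; weights 6 = 6)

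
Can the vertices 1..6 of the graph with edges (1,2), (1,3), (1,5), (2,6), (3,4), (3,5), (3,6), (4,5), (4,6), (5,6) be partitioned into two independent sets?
No (odd cycle of length 3: 3 -> 1 -> 5 -> 3)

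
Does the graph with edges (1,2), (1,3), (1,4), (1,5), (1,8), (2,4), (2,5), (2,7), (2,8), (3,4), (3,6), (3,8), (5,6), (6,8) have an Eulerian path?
No (6 vertices have odd degree: {1, 2, 4, 5, 6, 7}; Eulerian path requires 0 or 2)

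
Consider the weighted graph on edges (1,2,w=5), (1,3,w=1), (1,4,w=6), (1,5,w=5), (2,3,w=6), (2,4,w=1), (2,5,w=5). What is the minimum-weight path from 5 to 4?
6 (path: 5 -> 2 -> 4; weights 5 + 1 = 6)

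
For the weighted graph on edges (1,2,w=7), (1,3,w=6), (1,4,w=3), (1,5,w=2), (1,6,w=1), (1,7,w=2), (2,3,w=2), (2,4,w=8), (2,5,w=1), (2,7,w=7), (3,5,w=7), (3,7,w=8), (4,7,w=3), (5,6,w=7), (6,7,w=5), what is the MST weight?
11 (MST edges: (1,4,w=3), (1,5,w=2), (1,6,w=1), (1,7,w=2), (2,3,w=2), (2,5,w=1); sum of weights 3 + 2 + 1 + 2 + 2 + 1 = 11)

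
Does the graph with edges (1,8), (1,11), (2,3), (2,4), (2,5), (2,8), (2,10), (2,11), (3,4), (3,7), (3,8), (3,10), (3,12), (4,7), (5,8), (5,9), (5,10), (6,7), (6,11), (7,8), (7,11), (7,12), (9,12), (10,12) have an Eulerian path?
Yes (the graph is connected and exactly 2 vertices have odd degree: {4, 8}; any Eulerian path must start and end at those)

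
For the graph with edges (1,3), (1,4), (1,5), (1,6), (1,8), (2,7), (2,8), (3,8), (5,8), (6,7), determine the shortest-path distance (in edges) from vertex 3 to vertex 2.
2 (path: 3 -> 8 -> 2, 2 edges)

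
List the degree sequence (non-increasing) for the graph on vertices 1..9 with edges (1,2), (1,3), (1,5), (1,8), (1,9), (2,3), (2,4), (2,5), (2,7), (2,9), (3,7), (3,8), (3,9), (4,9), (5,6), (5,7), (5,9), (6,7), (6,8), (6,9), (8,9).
[7, 6, 5, 5, 5, 4, 4, 4, 2] (degrees: deg(1)=5, deg(2)=6, deg(3)=5, deg(4)=2, deg(5)=5, deg(6)=4, deg(7)=4, deg(8)=4, deg(9)=7)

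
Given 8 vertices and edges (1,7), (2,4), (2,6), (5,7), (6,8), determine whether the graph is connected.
No, it has 3 components: {1, 5, 7}, {2, 4, 6, 8}, {3}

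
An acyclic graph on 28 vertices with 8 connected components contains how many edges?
20 (Each of the 8 component trees on V_i vertices has V_i - 1 edges; summing gives V - C = 28 - 8 = 20)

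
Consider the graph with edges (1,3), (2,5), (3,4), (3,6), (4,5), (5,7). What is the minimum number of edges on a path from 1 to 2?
4 (path: 1 -> 3 -> 4 -> 5 -> 2, 4 edges)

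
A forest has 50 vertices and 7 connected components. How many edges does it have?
43 (Each of the 7 component trees on V_i vertices has V_i - 1 edges; summing gives V - C = 50 - 7 = 43)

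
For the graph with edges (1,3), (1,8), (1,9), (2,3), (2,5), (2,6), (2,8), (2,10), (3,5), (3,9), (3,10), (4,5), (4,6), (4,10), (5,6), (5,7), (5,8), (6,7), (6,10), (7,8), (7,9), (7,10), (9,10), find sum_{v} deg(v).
46 (handshake: sum of degrees = 2|E| = 2 x 23 = 46)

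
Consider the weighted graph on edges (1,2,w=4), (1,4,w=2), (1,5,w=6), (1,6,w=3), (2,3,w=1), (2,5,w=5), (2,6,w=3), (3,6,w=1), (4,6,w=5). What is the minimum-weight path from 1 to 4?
2 (path: 1 -> 4; weights 2 = 2)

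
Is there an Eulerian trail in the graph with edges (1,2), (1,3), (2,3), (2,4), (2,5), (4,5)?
Yes — and in fact it has an Eulerian circuit (the graph is connected and all 5 vertices have even degree)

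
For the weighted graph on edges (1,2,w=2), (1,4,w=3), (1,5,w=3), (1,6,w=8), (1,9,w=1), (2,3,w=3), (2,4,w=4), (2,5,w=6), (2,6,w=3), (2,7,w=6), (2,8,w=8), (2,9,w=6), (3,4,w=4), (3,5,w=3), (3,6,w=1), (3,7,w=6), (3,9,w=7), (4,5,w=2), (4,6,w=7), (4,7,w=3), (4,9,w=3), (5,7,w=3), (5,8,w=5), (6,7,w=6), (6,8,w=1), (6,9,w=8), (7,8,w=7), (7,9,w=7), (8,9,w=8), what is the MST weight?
16 (MST edges: (1,2,w=2), (1,4,w=3), (1,9,w=1), (2,3,w=3), (3,6,w=1), (4,5,w=2), (4,7,w=3), (6,8,w=1); sum of weights 2 + 3 + 1 + 3 + 1 + 2 + 3 + 1 = 16)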